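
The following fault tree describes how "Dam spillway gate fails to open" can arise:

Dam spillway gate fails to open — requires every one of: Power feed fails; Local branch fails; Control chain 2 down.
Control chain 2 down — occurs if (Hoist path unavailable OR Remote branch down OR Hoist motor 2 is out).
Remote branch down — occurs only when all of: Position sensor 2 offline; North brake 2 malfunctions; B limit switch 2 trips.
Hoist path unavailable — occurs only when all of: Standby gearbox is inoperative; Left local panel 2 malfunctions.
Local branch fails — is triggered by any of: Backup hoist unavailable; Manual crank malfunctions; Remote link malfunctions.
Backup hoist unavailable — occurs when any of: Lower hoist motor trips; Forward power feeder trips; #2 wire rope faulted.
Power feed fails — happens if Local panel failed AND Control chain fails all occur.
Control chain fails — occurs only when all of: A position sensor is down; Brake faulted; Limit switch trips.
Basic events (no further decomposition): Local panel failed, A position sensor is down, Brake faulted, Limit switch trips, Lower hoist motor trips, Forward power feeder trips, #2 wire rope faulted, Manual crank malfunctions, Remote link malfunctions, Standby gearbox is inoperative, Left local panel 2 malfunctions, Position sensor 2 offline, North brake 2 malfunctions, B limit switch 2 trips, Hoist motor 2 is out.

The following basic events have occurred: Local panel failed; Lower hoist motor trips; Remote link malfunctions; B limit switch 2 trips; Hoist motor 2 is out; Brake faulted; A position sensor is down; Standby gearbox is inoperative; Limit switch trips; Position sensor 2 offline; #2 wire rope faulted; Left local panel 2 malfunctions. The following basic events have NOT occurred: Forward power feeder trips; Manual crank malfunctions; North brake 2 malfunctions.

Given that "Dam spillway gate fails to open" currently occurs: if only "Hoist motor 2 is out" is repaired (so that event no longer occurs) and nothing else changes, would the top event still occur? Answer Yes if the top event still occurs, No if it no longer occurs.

Yes

Counterfactual: set "Hoist motor 2 is out" to not occurred.
Control chain fails [AND]: A position sensor is down=occurs, Brake faulted=occurs, Limit switch trips=occurs → all inputs occur → occurs.
Power feed fails [AND]: Local panel failed=occurs, Control chain fails=occurs → all inputs occur → occurs.
Backup hoist unavailable [OR]: Lower hoist motor trips=occurs, Forward power feeder trips=not, #2 wire rope faulted=occurs → at least one input occurs → occurs.
Local branch fails [OR]: Backup hoist unavailable=occurs, Manual crank malfunctions=not, Remote link malfunctions=occurs → at least one input occurs → occurs.
Hoist path unavailable [AND]: Standby gearbox is inoperative=occurs, Left local panel 2 malfunctions=occurs → all inputs occur → occurs.
Remote branch down [AND]: Position sensor 2 offline=occurs, North brake 2 malfunctions=not, B limit switch 2 trips=occurs → not all inputs occur → does not occur.
Control chain 2 down [OR]: Hoist path unavailable=occurs, Remote branch down=not, Hoist motor 2 is out=not → at least one input occurs → occurs.
Dam spillway gate fails to open [AND]: Power feed fails=occurs, Local branch fails=occurs, Control chain 2 down=occurs → all inputs occur → occurs.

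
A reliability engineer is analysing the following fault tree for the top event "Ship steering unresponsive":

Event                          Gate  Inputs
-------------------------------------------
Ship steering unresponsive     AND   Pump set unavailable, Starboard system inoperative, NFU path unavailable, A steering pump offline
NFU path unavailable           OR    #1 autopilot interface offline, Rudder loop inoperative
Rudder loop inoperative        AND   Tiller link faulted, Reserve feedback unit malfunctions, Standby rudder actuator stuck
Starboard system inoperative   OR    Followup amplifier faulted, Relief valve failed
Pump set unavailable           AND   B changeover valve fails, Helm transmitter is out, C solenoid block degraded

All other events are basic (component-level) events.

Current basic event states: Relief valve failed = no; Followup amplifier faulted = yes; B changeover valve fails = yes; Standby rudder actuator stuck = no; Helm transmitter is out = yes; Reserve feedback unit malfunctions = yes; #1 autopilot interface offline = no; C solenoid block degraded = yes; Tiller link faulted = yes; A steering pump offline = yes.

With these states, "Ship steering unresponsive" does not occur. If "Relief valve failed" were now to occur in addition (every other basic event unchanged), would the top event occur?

Counterfactual: set "Relief valve failed" to occurred.
Pump set unavailable [AND]: B changeover valve fails=occurs, Helm transmitter is out=occurs, C solenoid block degraded=occurs → all inputs occur → occurs.
Starboard system inoperative [OR]: Followup amplifier faulted=occurs, Relief valve failed=occurs → at least one input occurs → occurs.
Rudder loop inoperative [AND]: Tiller link faulted=occurs, Reserve feedback unit malfunctions=occurs, Standby rudder actuator stuck=not → not all inputs occur → does not occur.
NFU path unavailable [OR]: #1 autopilot interface offline=not, Rudder loop inoperative=not → no input occurs → does not occur.
Ship steering unresponsive [AND]: Pump set unavailable=occurs, Starboard system inoperative=occurs, NFU path unavailable=not, A steering pump offline=occurs → not all inputs occur → does not occur.

No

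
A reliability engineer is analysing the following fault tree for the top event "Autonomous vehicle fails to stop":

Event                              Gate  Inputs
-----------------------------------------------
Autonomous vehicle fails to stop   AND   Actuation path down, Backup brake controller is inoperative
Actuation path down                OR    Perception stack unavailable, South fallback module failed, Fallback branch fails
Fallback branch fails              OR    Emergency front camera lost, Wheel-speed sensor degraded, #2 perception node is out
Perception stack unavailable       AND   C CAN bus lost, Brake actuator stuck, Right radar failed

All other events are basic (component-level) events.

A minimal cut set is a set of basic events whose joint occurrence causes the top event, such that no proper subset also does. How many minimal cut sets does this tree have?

Perception stack unavailable [AND]: one cut set from each child combined → 1 × 1 × 1 = 1 cut set(s).
Fallback branch fails [OR]: union of children's cut sets → 3 cut set(s).
Actuation path down [OR]: union of children's cut sets → 5 cut set(s).
Autonomous vehicle fails to stop [AND]: one cut set from each child combined → 5 × 1 = 5 cut set(s).
Minimal cut sets: {Backup brake controller is inoperative, Brake actuator stuck, C CAN bus lost, Right radar failed}; {Backup brake controller is inoperative, South fallback module failed}; {Backup brake controller is inoperative, Emergency front camera lost}; {Backup brake controller is inoperative, Wheel-speed sensor degraded}; {#2 perception node is out, Backup brake controller is inoperative}.

5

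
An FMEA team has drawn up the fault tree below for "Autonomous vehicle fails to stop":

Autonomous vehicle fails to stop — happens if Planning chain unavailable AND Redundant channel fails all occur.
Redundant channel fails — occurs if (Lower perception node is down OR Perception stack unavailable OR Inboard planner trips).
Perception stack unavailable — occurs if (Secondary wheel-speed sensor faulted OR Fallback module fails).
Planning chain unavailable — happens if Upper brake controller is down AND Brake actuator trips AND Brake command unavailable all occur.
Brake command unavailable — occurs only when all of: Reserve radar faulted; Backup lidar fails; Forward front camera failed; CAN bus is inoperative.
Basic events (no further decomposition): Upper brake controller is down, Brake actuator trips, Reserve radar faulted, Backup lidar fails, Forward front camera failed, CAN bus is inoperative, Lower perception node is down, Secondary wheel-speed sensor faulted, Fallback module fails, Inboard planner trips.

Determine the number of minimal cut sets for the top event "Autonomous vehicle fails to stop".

4

Brake command unavailable [AND]: one cut set from each child combined → 1 × 1 × 1 × 1 = 1 cut set(s).
Planning chain unavailable [AND]: one cut set from each child combined → 1 × 1 × 1 = 1 cut set(s).
Perception stack unavailable [OR]: union of children's cut sets → 2 cut set(s).
Redundant channel fails [OR]: union of children's cut sets → 4 cut set(s).
Autonomous vehicle fails to stop [AND]: one cut set from each child combined → 1 × 4 = 4 cut set(s).
Minimal cut sets: {Backup lidar fails, Brake actuator trips, CAN bus is inoperative, Forward front camera failed, Lower perception node is down, Reserve radar faulted, Upper brake controller is down}; {Backup lidar fails, Brake actuator trips, CAN bus is inoperative, Forward front camera failed, Reserve radar faulted, Secondary wheel-speed sensor faulted, Upper brake controller is down}; {Backup lidar fails, Brake actuator trips, CAN bus is inoperative, Fallback module fails, Forward front camera failed, Reserve radar faulted, Upper brake controller is down}; {Backup lidar fails, Brake actuator trips, CAN bus is inoperative, Forward front camera failed, Inboard planner trips, Reserve radar faulted, Upper brake controller is down}.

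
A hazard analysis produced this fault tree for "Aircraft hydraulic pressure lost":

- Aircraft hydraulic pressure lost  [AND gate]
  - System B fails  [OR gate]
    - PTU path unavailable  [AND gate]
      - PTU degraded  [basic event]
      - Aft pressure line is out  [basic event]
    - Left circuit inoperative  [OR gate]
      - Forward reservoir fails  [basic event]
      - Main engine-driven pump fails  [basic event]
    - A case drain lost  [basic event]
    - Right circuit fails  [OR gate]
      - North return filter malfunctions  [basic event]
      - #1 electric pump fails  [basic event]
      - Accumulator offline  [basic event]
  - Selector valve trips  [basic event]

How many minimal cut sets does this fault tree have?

7

PTU path unavailable [AND]: one cut set from each child combined → 1 × 1 = 1 cut set(s).
Left circuit inoperative [OR]: union of children's cut sets → 2 cut set(s).
Right circuit fails [OR]: union of children's cut sets → 3 cut set(s).
System B fails [OR]: union of children's cut sets → 7 cut set(s).
Aircraft hydraulic pressure lost [AND]: one cut set from each child combined → 7 × 1 = 7 cut set(s).
Minimal cut sets: {Aft pressure line is out, PTU degraded, Selector valve trips}; {Forward reservoir fails, Selector valve trips}; {Main engine-driven pump fails, Selector valve trips}; {A case drain lost, Selector valve trips}; {North return filter malfunctions, Selector valve trips}; {#1 electric pump fails, Selector valve trips}; {Accumulator offline, Selector valve trips}.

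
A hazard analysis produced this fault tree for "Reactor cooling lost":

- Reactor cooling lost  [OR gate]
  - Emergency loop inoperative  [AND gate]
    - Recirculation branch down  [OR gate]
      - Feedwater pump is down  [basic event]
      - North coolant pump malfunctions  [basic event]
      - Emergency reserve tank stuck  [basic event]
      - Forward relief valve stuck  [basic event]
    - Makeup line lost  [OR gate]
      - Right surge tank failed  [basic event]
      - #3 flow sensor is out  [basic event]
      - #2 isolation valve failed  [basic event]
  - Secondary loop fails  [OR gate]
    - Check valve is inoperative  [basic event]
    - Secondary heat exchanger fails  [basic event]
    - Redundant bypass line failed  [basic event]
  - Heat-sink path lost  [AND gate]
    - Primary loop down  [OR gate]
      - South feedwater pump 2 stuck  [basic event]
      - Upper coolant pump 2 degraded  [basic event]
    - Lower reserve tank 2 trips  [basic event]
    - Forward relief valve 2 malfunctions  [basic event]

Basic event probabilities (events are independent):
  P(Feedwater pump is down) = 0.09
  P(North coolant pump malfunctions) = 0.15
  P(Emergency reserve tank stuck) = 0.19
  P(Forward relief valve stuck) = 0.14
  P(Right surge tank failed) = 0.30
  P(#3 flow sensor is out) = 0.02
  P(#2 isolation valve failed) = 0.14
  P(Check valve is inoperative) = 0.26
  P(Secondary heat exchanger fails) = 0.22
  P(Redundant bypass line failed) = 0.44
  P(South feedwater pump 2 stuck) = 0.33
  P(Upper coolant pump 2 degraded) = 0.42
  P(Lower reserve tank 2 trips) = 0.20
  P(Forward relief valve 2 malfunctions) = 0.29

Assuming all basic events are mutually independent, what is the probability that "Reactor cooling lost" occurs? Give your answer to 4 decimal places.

P(Recirculation branch down) [OR] = 1 − (1−0.09) × (1−0.15) × (1−0.19) × (1−0.14) = 0.461180
P(Makeup line lost) [OR] = 1 − (1−0.30) × (1−0.02) × (1−0.14) = 0.410040
P(Emergency loop inoperative) [AND] = 0.461180 × 0.410040 = 0.189102
P(Secondary loop fails) [OR] = 1 − (1−0.26) × (1−0.22) × (1−0.44) = 0.676768
P(Primary loop down) [OR] = 1 − (1−0.33) × (1−0.42) = 0.611400
P(Heat-sink path lost) [AND] = 0.611400 × 0.20 × 0.29 = 0.035461
P(Reactor cooling lost) [OR] = 1 − (1−0.189102) × (1−0.676768) × (1−0.035461) = 0.747186
Rounded to 4 decimal places: P(Reactor cooling lost) ≈ 0.7472.

0.7472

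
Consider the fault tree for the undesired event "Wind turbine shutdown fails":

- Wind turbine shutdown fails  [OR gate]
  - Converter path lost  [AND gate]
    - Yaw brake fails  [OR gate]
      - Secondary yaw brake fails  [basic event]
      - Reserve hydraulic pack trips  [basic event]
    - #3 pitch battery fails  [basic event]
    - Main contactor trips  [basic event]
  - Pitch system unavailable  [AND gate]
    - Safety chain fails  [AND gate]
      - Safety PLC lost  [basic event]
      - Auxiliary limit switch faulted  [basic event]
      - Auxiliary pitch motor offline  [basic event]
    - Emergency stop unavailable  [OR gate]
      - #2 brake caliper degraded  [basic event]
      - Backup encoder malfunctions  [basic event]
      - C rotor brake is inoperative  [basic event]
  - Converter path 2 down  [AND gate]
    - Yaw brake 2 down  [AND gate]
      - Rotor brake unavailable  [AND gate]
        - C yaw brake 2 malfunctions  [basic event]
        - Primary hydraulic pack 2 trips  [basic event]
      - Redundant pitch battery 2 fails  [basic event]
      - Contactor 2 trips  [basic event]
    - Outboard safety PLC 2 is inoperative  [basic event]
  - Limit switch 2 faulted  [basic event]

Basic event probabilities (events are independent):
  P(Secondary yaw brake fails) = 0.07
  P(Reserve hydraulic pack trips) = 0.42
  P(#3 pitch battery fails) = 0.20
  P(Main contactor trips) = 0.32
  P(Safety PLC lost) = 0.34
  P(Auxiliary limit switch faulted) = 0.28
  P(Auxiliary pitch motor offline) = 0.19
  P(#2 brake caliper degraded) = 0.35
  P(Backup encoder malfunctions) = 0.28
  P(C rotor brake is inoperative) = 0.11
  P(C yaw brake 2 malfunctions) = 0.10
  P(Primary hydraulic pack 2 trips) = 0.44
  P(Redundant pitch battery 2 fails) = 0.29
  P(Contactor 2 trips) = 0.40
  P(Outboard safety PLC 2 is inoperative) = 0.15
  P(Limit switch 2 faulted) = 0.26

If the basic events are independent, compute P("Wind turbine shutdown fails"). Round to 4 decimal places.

0.2899

P(Yaw brake fails) [OR] = 1 − (1−0.07) × (1−0.42) = 0.460600
P(Converter path lost) [AND] = 0.460600 × 0.20 × 0.32 = 0.029478
P(Safety chain fails) [AND] = 0.34 × 0.28 × 0.19 = 0.018088
P(Emergency stop unavailable) [OR] = 1 − (1−0.35) × (1−0.28) × (1−0.11) = 0.583480
P(Pitch system unavailable) [AND] = 0.018088 × 0.583480 = 0.010554
P(Rotor brake unavailable) [AND] = 0.10 × 0.44 = 0.044000
P(Yaw brake 2 down) [AND] = 0.044000 × 0.29 × 0.40 = 0.005104
P(Converter path 2 down) [AND] = 0.005104 × 0.15 = 0.000766
P(Wind turbine shutdown fails) [OR] = 1 − (1−0.029478) × (1−0.010554) × (1−0.000766) × (1−0.26) = 0.289938
Rounded to 4 decimal places: P(Wind turbine shutdown fails) ≈ 0.2899.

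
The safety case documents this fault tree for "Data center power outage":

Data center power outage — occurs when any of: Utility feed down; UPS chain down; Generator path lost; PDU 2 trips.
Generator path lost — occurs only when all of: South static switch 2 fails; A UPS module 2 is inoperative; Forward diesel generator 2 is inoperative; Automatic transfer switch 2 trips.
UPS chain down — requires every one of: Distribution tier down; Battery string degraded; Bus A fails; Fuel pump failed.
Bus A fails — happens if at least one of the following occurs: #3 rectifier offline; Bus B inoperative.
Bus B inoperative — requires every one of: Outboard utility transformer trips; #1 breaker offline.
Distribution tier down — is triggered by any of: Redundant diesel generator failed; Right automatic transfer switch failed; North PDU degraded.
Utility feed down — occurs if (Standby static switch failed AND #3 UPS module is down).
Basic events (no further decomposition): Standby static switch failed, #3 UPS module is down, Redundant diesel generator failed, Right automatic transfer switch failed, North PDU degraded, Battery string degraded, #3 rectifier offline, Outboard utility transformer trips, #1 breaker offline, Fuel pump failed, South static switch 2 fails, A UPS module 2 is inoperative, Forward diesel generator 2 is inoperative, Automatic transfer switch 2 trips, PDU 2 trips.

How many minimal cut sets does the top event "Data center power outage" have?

Utility feed down [AND]: one cut set from each child combined → 1 × 1 = 1 cut set(s).
Distribution tier down [OR]: union of children's cut sets → 3 cut set(s).
Bus B inoperative [AND]: one cut set from each child combined → 1 × 1 = 1 cut set(s).
Bus A fails [OR]: union of children's cut sets → 2 cut set(s).
UPS chain down [AND]: one cut set from each child combined → 3 × 1 × 2 × 1 = 6 cut set(s).
Generator path lost [AND]: one cut set from each child combined → 1 × 1 × 1 × 1 = 1 cut set(s).
Data center power outage [OR]: union of children's cut sets → 9 cut set(s).
Minimal cut sets: {#3 UPS module is down, Standby static switch failed}; {#3 rectifier offline, Battery string degraded, Fuel pump failed, Redundant diesel generator failed}; {#1 breaker offline, Battery string degraded, Fuel pump failed, Outboard utility transformer trips, Redundant diesel generator failed}; {#3 rectifier offline, Battery string degraded, Fuel pump failed, Right automatic transfer switch failed}; {#1 breaker offline, Battery string degraded, Fuel pump failed, Outboard utility transformer trips, Right automatic transfer switch failed}; {#3 rectifier offline, Battery string degraded, Fuel pump failed, North PDU degraded}; {#1 breaker offline, Battery string degraded, Fuel pump failed, North PDU degraded, Outboard utility transformer trips}; {A UPS module 2 is inoperative, Automatic transfer switch 2 trips, Forward diesel generator 2 is inoperative, South static switch 2 fails}; {PDU 2 trips}.

9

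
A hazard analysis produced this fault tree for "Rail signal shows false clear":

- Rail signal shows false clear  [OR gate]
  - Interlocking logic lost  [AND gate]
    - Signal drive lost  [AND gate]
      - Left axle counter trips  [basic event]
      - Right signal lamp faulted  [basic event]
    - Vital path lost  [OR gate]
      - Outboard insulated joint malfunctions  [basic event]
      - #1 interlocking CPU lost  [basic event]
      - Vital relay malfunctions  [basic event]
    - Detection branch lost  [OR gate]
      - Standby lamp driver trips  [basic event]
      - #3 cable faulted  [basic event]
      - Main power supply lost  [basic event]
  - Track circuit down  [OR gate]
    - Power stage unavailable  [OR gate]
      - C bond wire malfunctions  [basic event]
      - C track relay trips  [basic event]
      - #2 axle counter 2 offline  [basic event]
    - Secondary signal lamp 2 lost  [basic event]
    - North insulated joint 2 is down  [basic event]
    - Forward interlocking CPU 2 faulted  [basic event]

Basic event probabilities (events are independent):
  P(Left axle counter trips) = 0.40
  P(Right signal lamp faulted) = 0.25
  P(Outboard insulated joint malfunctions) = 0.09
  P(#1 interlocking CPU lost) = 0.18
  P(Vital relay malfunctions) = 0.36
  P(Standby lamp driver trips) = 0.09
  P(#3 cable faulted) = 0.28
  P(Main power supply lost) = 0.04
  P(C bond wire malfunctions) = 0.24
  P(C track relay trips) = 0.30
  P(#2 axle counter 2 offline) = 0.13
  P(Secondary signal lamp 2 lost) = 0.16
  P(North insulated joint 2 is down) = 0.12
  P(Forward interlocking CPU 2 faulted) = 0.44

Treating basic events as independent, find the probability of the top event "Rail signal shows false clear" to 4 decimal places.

0.8121

P(Signal drive lost) [AND] = 0.40 × 0.25 = 0.100000
P(Vital path lost) [OR] = 1 − (1−0.09) × (1−0.18) × (1−0.36) = 0.522432
P(Detection branch lost) [OR] = 1 − (1−0.09) × (1−0.28) × (1−0.04) = 0.371008
P(Interlocking logic lost) [AND] = 0.100000 × 0.522432 × 0.371008 = 0.019383
P(Power stage unavailable) [OR] = 1 − (1−0.24) × (1−0.30) × (1−0.13) = 0.537160
P(Track circuit down) [OR] = 1 − (1−0.537160) × (1−0.16) × (1−0.12) × (1−0.44) = 0.808406
P(Rail signal shows false clear) [OR] = 1 − (1−0.019383) × (1−0.808406) = 0.812120
Rounded to 4 decimal places: P(Rail signal shows false clear) ≈ 0.8121.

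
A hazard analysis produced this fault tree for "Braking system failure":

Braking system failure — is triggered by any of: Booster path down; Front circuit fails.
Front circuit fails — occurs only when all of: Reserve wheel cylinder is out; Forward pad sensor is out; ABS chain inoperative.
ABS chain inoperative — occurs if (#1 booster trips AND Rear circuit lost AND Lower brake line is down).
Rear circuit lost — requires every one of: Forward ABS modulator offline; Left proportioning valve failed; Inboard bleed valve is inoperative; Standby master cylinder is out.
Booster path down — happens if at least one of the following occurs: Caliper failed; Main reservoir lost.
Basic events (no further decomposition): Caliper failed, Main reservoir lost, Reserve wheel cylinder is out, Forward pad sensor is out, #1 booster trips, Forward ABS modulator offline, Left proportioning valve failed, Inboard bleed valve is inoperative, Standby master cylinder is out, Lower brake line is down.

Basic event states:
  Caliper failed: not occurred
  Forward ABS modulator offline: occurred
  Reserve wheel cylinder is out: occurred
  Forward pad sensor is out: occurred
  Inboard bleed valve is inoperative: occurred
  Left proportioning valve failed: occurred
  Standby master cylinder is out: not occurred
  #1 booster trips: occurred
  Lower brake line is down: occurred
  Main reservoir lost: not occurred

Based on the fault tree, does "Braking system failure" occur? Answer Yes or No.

Booster path down [OR]: Caliper failed=not, Main reservoir lost=not → no input occurs → does not occur.
Rear circuit lost [AND]: Forward ABS modulator offline=occurs, Left proportioning valve failed=occurs, Inboard bleed valve is inoperative=occurs, Standby master cylinder is out=not → not all inputs occur → does not occur.
ABS chain inoperative [AND]: #1 booster trips=occurs, Rear circuit lost=not, Lower brake line is down=occurs → not all inputs occur → does not occur.
Front circuit fails [AND]: Reserve wheel cylinder is out=occurs, Forward pad sensor is out=occurs, ABS chain inoperative=not → not all inputs occur → does not occur.
Braking system failure [OR]: Booster path down=not, Front circuit fails=not → no input occurs → does not occur.

No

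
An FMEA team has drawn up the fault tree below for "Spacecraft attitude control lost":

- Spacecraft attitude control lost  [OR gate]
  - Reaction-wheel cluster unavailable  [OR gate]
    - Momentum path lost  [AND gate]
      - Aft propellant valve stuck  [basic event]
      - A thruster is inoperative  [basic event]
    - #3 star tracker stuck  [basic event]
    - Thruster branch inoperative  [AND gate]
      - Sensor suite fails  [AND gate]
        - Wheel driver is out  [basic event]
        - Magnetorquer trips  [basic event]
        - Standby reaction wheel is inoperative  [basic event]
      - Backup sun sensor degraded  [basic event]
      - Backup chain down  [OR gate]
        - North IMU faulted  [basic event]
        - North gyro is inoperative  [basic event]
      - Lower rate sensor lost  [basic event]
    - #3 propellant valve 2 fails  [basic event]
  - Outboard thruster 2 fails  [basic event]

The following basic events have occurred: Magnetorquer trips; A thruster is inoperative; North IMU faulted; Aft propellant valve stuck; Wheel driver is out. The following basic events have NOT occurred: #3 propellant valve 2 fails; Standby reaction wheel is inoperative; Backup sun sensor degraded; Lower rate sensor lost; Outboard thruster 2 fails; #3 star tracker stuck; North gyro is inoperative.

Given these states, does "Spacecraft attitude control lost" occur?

Momentum path lost [AND]: Aft propellant valve stuck=occurs, A thruster is inoperative=occurs → all inputs occur → occurs.
Sensor suite fails [AND]: Wheel driver is out=occurs, Magnetorquer trips=occurs, Standby reaction wheel is inoperative=not → not all inputs occur → does not occur.
Backup chain down [OR]: North IMU faulted=occurs, North gyro is inoperative=not → at least one input occurs → occurs.
Thruster branch inoperative [AND]: Sensor suite fails=not, Backup sun sensor degraded=not, Backup chain down=occurs, Lower rate sensor lost=not → not all inputs occur → does not occur.
Reaction-wheel cluster unavailable [OR]: Momentum path lost=occurs, #3 star tracker stuck=not, Thruster branch inoperative=not, #3 propellant valve 2 fails=not → at least one input occurs → occurs.
Spacecraft attitude control lost [OR]: Reaction-wheel cluster unavailable=occurs, Outboard thruster 2 fails=not → at least one input occurs → occurs.

Yes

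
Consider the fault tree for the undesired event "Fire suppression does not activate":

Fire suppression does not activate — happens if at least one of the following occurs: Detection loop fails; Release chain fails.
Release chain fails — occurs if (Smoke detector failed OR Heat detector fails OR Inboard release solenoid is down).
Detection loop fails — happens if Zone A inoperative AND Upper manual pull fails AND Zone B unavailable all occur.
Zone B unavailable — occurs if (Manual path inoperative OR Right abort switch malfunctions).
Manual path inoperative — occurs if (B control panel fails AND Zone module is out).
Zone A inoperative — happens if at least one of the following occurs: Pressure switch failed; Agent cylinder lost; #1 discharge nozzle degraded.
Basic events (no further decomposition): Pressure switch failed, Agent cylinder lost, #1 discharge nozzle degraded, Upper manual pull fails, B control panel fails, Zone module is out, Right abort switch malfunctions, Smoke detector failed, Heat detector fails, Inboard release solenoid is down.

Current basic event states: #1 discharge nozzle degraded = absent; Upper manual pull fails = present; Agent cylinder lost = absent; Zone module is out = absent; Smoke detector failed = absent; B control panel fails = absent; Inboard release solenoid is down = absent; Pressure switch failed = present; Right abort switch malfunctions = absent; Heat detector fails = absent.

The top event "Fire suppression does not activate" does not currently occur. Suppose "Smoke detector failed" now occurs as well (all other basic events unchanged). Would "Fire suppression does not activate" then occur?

Yes

Counterfactual: set "Smoke detector failed" to occurred.
Zone A inoperative [OR]: Pressure switch failed=occurs, Agent cylinder lost=not, #1 discharge nozzle degraded=not → at least one input occurs → occurs.
Manual path inoperative [AND]: B control panel fails=not, Zone module is out=not → not all inputs occur → does not occur.
Zone B unavailable [OR]: Manual path inoperative=not, Right abort switch malfunctions=not → no input occurs → does not occur.
Detection loop fails [AND]: Zone A inoperative=occurs, Upper manual pull fails=occurs, Zone B unavailable=not → not all inputs occur → does not occur.
Release chain fails [OR]: Smoke detector failed=occurs, Heat detector fails=not, Inboard release solenoid is down=not → at least one input occurs → occurs.
Fire suppression does not activate [OR]: Detection loop fails=not, Release chain fails=occurs → at least one input occurs → occurs.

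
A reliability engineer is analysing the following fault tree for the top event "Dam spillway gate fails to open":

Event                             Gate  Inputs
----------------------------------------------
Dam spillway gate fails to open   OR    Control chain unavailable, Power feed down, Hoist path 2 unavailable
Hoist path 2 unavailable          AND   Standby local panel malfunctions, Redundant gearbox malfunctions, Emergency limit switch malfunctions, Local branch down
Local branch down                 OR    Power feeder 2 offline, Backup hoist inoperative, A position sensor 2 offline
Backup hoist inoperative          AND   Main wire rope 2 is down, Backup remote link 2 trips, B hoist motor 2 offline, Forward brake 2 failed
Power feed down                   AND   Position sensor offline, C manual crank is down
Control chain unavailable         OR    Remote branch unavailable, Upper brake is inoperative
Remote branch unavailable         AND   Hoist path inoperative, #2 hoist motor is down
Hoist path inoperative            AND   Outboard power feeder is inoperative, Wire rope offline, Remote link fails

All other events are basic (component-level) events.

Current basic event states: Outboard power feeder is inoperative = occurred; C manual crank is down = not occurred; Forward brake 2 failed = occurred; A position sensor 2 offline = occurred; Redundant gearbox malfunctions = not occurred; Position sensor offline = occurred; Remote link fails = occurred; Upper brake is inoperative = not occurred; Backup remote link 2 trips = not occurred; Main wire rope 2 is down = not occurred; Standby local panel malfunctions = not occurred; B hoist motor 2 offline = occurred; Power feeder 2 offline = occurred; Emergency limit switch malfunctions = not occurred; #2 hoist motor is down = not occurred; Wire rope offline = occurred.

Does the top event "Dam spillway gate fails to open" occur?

Hoist path inoperative [AND]: Outboard power feeder is inoperative=occurs, Wire rope offline=occurs, Remote link fails=occurs → all inputs occur → occurs.
Remote branch unavailable [AND]: Hoist path inoperative=occurs, #2 hoist motor is down=not → not all inputs occur → does not occur.
Control chain unavailable [OR]: Remote branch unavailable=not, Upper brake is inoperative=not → no input occurs → does not occur.
Power feed down [AND]: Position sensor offline=occurs, C manual crank is down=not → not all inputs occur → does not occur.
Backup hoist inoperative [AND]: Main wire rope 2 is down=not, Backup remote link 2 trips=not, B hoist motor 2 offline=occurs, Forward brake 2 failed=occurs → not all inputs occur → does not occur.
Local branch down [OR]: Power feeder 2 offline=occurs, Backup hoist inoperative=not, A position sensor 2 offline=occurs → at least one input occurs → occurs.
Hoist path 2 unavailable [AND]: Standby local panel malfunctions=not, Redundant gearbox malfunctions=not, Emergency limit switch malfunctions=not, Local branch down=occurs → not all inputs occur → does not occur.
Dam spillway gate fails to open [OR]: Control chain unavailable=not, Power feed down=not, Hoist path 2 unavailable=not → no input occurs → does not occur.

No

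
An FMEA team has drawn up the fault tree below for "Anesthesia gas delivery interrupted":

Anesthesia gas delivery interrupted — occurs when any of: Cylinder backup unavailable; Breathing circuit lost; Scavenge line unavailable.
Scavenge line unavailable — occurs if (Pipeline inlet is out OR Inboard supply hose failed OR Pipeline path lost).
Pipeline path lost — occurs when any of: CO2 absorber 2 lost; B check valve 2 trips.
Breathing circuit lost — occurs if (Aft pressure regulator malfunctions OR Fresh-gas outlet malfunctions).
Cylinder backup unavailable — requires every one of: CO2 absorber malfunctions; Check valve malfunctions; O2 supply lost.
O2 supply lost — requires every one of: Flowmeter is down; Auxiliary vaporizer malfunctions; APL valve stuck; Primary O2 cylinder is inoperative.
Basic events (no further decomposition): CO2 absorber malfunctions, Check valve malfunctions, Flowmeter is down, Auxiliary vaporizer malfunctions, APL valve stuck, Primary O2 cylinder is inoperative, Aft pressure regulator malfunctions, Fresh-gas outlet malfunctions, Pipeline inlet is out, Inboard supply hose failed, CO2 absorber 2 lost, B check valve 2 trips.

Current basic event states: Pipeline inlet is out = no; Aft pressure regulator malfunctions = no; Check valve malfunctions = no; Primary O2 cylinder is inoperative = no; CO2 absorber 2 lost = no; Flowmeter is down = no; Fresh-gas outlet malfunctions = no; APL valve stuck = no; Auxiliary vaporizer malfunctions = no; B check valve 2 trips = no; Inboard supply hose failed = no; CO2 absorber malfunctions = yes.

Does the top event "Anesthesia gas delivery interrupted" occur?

O2 supply lost [AND]: Flowmeter is down=not, Auxiliary vaporizer malfunctions=not, APL valve stuck=not, Primary O2 cylinder is inoperative=not → not all inputs occur → does not occur.
Cylinder backup unavailable [AND]: CO2 absorber malfunctions=occurs, Check valve malfunctions=not, O2 supply lost=not → not all inputs occur → does not occur.
Breathing circuit lost [OR]: Aft pressure regulator malfunctions=not, Fresh-gas outlet malfunctions=not → no input occurs → does not occur.
Pipeline path lost [OR]: CO2 absorber 2 lost=not, B check valve 2 trips=not → no input occurs → does not occur.
Scavenge line unavailable [OR]: Pipeline inlet is out=not, Inboard supply hose failed=not, Pipeline path lost=not → no input occurs → does not occur.
Anesthesia gas delivery interrupted [OR]: Cylinder backup unavailable=not, Breathing circuit lost=not, Scavenge line unavailable=not → no input occurs → does not occur.

No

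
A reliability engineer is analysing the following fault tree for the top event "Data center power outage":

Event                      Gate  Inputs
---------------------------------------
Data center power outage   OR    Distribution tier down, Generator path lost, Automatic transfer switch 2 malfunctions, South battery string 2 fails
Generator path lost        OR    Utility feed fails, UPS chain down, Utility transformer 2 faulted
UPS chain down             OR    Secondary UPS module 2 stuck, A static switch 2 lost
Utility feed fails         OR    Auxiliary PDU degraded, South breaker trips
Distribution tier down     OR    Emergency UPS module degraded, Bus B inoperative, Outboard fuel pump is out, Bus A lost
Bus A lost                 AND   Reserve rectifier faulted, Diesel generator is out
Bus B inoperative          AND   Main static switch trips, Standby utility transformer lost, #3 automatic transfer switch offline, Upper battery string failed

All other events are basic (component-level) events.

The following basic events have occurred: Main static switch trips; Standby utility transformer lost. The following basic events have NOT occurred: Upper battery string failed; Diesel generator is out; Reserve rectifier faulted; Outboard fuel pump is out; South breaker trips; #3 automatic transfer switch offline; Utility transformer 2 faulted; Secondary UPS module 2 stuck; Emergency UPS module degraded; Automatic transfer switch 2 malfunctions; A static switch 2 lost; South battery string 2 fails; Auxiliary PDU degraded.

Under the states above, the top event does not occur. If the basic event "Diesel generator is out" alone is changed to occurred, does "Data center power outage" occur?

No

Counterfactual: set "Diesel generator is out" to occurred.
Bus B inoperative [AND]: Main static switch trips=occurs, Standby utility transformer lost=occurs, #3 automatic transfer switch offline=not, Upper battery string failed=not → not all inputs occur → does not occur.
Bus A lost [AND]: Reserve rectifier faulted=not, Diesel generator is out=occurs → not all inputs occur → does not occur.
Distribution tier down [OR]: Emergency UPS module degraded=not, Bus B inoperative=not, Outboard fuel pump is out=not, Bus A lost=not → no input occurs → does not occur.
Utility feed fails [OR]: Auxiliary PDU degraded=not, South breaker trips=not → no input occurs → does not occur.
UPS chain down [OR]: Secondary UPS module 2 stuck=not, A static switch 2 lost=not → no input occurs → does not occur.
Generator path lost [OR]: Utility feed fails=not, UPS chain down=not, Utility transformer 2 faulted=not → no input occurs → does not occur.
Data center power outage [OR]: Distribution tier down=not, Generator path lost=not, Automatic transfer switch 2 malfunctions=not, South battery string 2 fails=not → no input occurs → does not occur.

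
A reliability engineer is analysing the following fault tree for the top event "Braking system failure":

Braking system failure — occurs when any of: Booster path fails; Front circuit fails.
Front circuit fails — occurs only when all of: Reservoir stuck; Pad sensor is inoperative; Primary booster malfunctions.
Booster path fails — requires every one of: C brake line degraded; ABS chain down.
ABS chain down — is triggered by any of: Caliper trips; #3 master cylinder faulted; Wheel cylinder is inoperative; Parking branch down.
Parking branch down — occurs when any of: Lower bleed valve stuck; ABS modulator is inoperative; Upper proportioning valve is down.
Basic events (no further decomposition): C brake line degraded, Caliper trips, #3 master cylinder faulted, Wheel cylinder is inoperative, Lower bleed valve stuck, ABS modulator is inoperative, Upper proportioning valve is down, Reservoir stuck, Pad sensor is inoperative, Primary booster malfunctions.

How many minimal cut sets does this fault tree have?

7

Parking branch down [OR]: union of children's cut sets → 3 cut set(s).
ABS chain down [OR]: union of children's cut sets → 6 cut set(s).
Booster path fails [AND]: one cut set from each child combined → 1 × 6 = 6 cut set(s).
Front circuit fails [AND]: one cut set from each child combined → 1 × 1 × 1 = 1 cut set(s).
Braking system failure [OR]: union of children's cut sets → 7 cut set(s).
Minimal cut sets: {C brake line degraded, Caliper trips}; {#3 master cylinder faulted, C brake line degraded}; {C brake line degraded, Wheel cylinder is inoperative}; {C brake line degraded, Lower bleed valve stuck}; {ABS modulator is inoperative, C brake line degraded}; {C brake line degraded, Upper proportioning valve is down}; {Pad sensor is inoperative, Primary booster malfunctions, Reservoir stuck}.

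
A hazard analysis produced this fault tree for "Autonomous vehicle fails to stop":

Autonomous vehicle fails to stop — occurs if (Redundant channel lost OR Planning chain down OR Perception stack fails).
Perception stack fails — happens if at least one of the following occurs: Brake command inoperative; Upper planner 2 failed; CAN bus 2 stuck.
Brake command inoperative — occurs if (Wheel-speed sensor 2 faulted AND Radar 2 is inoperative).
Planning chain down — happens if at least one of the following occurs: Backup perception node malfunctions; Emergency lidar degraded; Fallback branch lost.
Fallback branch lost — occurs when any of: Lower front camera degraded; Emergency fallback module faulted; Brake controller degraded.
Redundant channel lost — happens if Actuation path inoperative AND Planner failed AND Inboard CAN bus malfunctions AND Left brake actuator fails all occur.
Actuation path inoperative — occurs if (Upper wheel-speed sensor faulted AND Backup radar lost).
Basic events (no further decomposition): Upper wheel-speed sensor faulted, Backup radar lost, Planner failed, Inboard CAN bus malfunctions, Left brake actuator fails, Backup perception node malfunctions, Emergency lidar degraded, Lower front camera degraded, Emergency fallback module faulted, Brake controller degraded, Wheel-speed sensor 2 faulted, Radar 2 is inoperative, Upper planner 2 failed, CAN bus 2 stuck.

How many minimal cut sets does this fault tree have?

9

Actuation path inoperative [AND]: one cut set from each child combined → 1 × 1 = 1 cut set(s).
Redundant channel lost [AND]: one cut set from each child combined → 1 × 1 × 1 × 1 = 1 cut set(s).
Fallback branch lost [OR]: union of children's cut sets → 3 cut set(s).
Planning chain down [OR]: union of children's cut sets → 5 cut set(s).
Brake command inoperative [AND]: one cut set from each child combined → 1 × 1 = 1 cut set(s).
Perception stack fails [OR]: union of children's cut sets → 3 cut set(s).
Autonomous vehicle fails to stop [OR]: union of children's cut sets → 9 cut set(s).
Minimal cut sets: {Backup radar lost, Inboard CAN bus malfunctions, Left brake actuator fails, Planner failed, Upper wheel-speed sensor faulted}; {Backup perception node malfunctions}; {Emergency lidar degraded}; {Lower front camera degraded}; {Emergency fallback module faulted}; {Brake controller degraded}; {Radar 2 is inoperative, Wheel-speed sensor 2 faulted}; {Upper planner 2 failed}; {CAN bus 2 stuck}.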